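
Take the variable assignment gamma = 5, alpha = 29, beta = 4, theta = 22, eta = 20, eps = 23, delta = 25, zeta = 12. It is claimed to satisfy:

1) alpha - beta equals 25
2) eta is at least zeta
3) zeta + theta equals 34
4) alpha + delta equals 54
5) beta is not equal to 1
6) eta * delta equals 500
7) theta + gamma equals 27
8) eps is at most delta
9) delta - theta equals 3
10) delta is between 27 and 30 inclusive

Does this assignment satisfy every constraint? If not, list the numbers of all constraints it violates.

1) alpha - beta = 29 - 4 = 25 — holds.
2) eta = 20, zeta = 12; 20 ≥ 12 — holds.
3) zeta + theta = 12 + 22 = 34 — holds.
4) alpha + delta = 29 + 25 = 54 — holds.
5) beta = 4, and 4 ≠ 1 — holds.
6) eta * delta = 20 * 25 = 500 — holds.
7) theta + gamma = 22 + 5 = 27 — holds.
8) eps = 23, delta = 25; 23 ≤ 25 — holds.
9) delta - theta = 25 - 22 = 3 — holds.
10) delta = 25 is outside [27, 30] — fails.

Constraint 10 does not hold.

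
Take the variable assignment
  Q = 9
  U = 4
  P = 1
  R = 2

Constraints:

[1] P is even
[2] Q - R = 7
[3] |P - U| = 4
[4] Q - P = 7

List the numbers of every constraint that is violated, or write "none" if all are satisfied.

Constraints 1, 3, and 4 do not hold.

[1] P = 1 is odd  no
[2] Q - R = 9 - 2 = 7  yes
[3] |1 - 4| = 3, not 4  no
[4] Q - P = 9 - 1 = 8, not 7  no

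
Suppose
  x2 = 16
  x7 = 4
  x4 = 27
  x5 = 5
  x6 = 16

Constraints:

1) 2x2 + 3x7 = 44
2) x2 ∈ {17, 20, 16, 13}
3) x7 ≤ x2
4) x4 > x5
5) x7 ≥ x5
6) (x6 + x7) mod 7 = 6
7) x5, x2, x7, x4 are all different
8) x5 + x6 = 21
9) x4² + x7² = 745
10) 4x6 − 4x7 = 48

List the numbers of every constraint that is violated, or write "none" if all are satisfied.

No — constraint 5 is not satisfied.

1) 2x2 + 3x7 = 2(16) + 3(4) = 44 — holds.
2) x2 = 16 is in {17, 20, 16, 13} — holds.
3) x7 = 4, x2 = 16; 4 ≤ 16 — holds.
4) x4 = 27, x5 = 5; 27 > 5 — holds.
5) x7 = 4, x5 = 5; 4 < 5 (want ≥) — fails.
6) x6 + x7 = 20; 20 mod 7 = 6 — holds.
7) values 5, 16, 4, 27 are pairwise distinct — holds.
8) x5 + x6 = 5 + 16 = 21 — holds.
9) x4² + x7² = 27² + 4² = 729 + 16 = 745 — holds.
10) 4x6 − 4x7 = 4(16) − 4(4) = 48 — holds.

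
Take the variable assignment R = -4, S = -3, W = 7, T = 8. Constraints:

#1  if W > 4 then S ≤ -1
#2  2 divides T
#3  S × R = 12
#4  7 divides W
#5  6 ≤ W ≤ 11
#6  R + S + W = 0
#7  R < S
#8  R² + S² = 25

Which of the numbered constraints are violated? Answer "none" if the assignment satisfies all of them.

None — every constraint holds.

#1 W = 7 > 4, so we need S ≤ -1; S = -3 ≤ -1 — OK.
#2 8 / 2 = 4, so 2 divides 8 — OK.
#3 S × R = -3 × (-4) = 12 — OK.
#4 7 / 7 = 1, so 7 divides 7 — OK.
#5 W = 7 lies in [6, 11] — OK.
#6 R + S + W = -4 + (-3) + 7 = 0 — OK.
#7 R = -4, S = -3; -4 < -3 — OK.
#8 R² + S² = (-4)² + (-3)² = 16 + 9 = 25 — OK.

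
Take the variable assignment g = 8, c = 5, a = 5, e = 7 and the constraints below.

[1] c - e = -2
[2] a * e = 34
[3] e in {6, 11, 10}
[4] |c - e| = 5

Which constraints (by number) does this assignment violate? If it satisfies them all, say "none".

Constraints 2, 3, and 4 are violated.

[1] c - e = 5 - 7 = -2  OK
[2] a * e = 5 * 7 = 35, not 34  FAIL
[3] e = 7 is not in {6, 11, 10}  FAIL
[4] |5 - 7| = 2, not 5  FAIL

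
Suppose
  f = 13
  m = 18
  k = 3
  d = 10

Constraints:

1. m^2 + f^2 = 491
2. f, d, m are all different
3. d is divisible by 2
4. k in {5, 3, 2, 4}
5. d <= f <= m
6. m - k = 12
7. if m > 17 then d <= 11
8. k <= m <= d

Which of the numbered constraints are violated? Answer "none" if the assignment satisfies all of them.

Constraints 1, 6, and 8 do not hold.

1. m^2 + f^2 = 18^2 + 13^2 = 324 + 169 = 493, not 491  FAIL
2. values 13, 10, 18 are pairwise distinct  OK
3. 10 / 2 = 5, so 2 divides 10  OK
4. k = 3 is in {5, 3, 2, 4}  OK
5. values 10 <= 13 <= 18  OK
6. m - k = 18 - 3 = 15, not 12  FAIL
7. m = 18 > 17, so we need d ≤ 11; d = 10 ≤ 11  OK
8. values 3, 18, 10; m = 18 is not <= d = 10  FAIL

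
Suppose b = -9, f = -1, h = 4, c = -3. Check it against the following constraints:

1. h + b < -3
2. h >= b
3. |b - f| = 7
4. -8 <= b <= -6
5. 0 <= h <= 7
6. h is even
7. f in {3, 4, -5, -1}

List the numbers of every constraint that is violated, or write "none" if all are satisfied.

1. h + b = 4 + (-9) = -5; -5 < -3  yes
2. h = 4, b = -9; 4 ≥ -9  yes
3. |-9 - (-1)| = 8, not 7  no
4. b = -9 is outside [-8, -6]  no
5. h = 4 lies in [0, 7]  yes
6. h = 4 is even  yes
7. f = -1 is in {3, 4, -5, -1}  yes

Violated: 3 and 4.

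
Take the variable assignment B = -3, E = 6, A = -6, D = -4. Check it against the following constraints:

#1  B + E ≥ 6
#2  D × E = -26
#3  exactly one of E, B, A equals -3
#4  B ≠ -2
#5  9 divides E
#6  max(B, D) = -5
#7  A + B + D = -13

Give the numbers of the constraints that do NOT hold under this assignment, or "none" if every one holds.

No — constraints 1, 2, 5, and 6 are not satisfied.

#1 B + E = -3 + 6 = 3; 3 < 6, bound 6 not met  ✘
#2 D × E = -4 × 6 = -24, not -26  ✘
#3 E=6, B=-3, A=-6; 1 of them equals -3  ✔
#4 B = -3, and -3 ≠ -2  ✔
#5 6 = 9×0 + 6, so 9 does not divide 6  ✘
#6 max(-3, -4) = -3, not -5  ✘
#7 A + B + D = -6 + (-3) + (-4) = -13  ✔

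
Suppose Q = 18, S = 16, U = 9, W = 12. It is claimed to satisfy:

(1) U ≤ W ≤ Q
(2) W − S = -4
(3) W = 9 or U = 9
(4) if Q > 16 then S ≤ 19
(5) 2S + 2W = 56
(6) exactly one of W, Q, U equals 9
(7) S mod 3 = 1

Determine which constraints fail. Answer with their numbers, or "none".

(1) values 9 ≤ 12 ≤ 18  yes
(2) W − S = 12 − 16 = -4  yes
(3) W = 12 ≠ 9, but U = 9 = 9 (second disjunct)  yes
(4) Q = 18 > 16, so we need S ≤ 19; S = 16 ≤ 19  yes
(5) 2S + 2W = 2(16) + 2(12) = 56  yes
(6) W=12, Q=18, U=9; 1 of them equals 9  yes
(7) 16 mod 3 = 1  yes

All constraints are satisfied.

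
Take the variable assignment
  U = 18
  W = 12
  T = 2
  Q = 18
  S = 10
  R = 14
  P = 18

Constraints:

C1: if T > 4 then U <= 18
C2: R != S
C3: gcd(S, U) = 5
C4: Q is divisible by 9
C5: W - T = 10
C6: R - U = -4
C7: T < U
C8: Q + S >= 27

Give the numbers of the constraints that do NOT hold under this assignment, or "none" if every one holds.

Violated: 3.

C1: T = 2, not > 4; antecedent false, conditional vacuously true — OK.
C2: R = 14, S = 10; distinct — OK.
C3: gcd(10, 18) = 2, not 5 — violated.
C4: 18 / 9 = 2, so 9 divides 18 — OK.
C5: W - T = 12 - 2 = 10 — OK.
C6: R - U = 14 - 18 = -4 — OK.
C7: T = 2, U = 18; 2 < 18 — OK.
C8: Q + S = 18 + 10 = 28; 28 ≥ 27 — OK.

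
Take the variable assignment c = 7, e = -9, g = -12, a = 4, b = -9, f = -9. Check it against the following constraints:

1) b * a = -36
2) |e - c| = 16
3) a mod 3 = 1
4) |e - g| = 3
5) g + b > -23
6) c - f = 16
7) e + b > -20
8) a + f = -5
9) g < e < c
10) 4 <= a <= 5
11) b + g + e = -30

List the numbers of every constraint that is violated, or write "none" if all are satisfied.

All constraints are satisfied.

1) b * a = -9 * 4 = -36 — holds.
2) |-9 - 7| = 16 — holds.
3) 4 mod 3 = 1 — holds.
4) |-9 - (-12)| = 3 — holds.
5) g + b = -12 + (-9) = -21; -21 > -23 — holds.
6) c - f = 7 - (-9) = 16 — holds.
7) e + b = -9 + (-9) = -18; -18 > -20 — holds.
8) a + f = 4 + (-9) = -5 — holds.
9) values -12 < -9 < 7 — holds.
10) a = 4 lies in [4, 5] — holds.
11) b + g + e = -9 + (-12) + (-9) = -30 — holds.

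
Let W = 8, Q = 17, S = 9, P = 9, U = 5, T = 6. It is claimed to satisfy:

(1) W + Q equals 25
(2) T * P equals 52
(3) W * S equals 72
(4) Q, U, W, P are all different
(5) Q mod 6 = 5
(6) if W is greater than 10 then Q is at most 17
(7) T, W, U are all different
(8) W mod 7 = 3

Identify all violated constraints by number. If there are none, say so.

(1) W + Q = 8 + 17 = 25  true
(2) T * P = 6 * 9 = 54, not 52  false
(3) W * S = 8 * 9 = 72  true
(4) values 17, 5, 8, 9 are pairwise distinct  true
(5) 17 mod 6 = 5  true
(6) W = 8, not > 10; antecedent false, conditional vacuously true  true
(7) values 6, 8, 5 are pairwise distinct  true
(8) 8 mod 7 = 1, not 3  false

Constraints 2, 8 do not hold.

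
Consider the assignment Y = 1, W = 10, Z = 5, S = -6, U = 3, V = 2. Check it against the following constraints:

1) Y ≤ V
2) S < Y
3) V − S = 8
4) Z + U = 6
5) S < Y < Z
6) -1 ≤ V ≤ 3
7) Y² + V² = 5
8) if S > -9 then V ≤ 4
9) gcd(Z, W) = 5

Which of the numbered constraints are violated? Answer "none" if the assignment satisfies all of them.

1) Y = 1, V = 2; 1 ≤ 2 — satisfied.
2) S = -6, Y = 1; -6 < 1 — satisfied.
3) V − S = 2 − (-6) = 8 — satisfied.
4) Z + U = 5 + 3 = 8, not 6 — violated.
5) values -6 < 1 < 5 — satisfied.
6) V = 2 lies in [-1, 3] — satisfied.
7) Y² + V² = 1² + 2² = 1 + 4 = 5 — satisfied.
8) S = -6 > -9, so we need V ≤ 4; V = 2 ≤ 4 — satisfied.
9) gcd(5, 10) = 5 — satisfied.

No — constraint 4 is not satisfied.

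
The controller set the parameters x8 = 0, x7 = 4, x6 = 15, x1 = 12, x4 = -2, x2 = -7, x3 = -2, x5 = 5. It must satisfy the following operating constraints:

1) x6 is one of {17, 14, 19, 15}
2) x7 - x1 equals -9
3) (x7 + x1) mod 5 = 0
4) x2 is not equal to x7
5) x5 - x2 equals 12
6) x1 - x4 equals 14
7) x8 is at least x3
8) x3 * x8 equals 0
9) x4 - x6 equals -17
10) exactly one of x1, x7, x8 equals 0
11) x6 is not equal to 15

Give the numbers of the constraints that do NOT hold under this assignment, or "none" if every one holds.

No — constraints 2, 3, 11 are not satisfied.

1) x6 = 15 is in {17, 14, 19, 15} — holds.
2) x7 - x1 = 4 - 12 = -8, not -9 — does not hold.
3) x7 + x1 = 16; 16 mod 5 = 1, not 0 — does not hold.
4) x2 = -7, x7 = 4; distinct — holds.
5) x5 - x2 = 5 - (-7) = 12 — holds.
6) x1 - x4 = 12 - (-2) = 14 — holds.
7) x8 = 0, x3 = -2; 0 ≥ -2 — holds.
8) x3 * x8 = -2 * 0 = 0 — holds.
9) x4 - x6 = -2 - 15 = -17 — holds.
10) x1=12, x7=4, x8=0; 1 of them equals 0 — holds.
11) x6 = 15, but 15 is required to differ — does not hold.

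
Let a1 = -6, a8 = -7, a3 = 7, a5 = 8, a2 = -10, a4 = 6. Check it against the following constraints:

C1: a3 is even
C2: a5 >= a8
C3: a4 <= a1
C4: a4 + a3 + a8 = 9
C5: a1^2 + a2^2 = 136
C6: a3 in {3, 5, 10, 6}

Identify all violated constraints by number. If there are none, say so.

C1: a3 = 7 is odd — violated.
C2: a5 = 8, a8 = -7; 8 ≥ -7 — OK.
C3: a4 = 6, a1 = -6; 6 > -6 (want ≤) — violated.
C4: a4 + a3 + a8 = 6 + 7 + (-7) = 6, not 9 — violated.
C5: a1^2 + a2^2 = (-6)^2 + (-10)^2 = 36 + 100 = 136 — OK.
C6: a3 = 7 is not in {3, 5, 10, 6} — violated.

Constraints 1, 3, 4, and 6 do not hold.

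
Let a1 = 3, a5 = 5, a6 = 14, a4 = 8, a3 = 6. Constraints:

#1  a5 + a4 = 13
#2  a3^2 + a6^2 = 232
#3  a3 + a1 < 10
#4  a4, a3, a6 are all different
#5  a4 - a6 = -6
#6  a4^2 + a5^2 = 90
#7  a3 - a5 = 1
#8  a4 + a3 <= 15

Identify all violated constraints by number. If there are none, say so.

Constraint 6 is violated.

#1 a5 + a4 = 5 + 8 = 13  ✓
#2 a3^2 + a6^2 = 6^2 + 14^2 = 36 + 196 = 232  ✓
#3 a3 + a1 = 6 + 3 = 9; 9 < 10  ✓
#4 values 8, 6, 14 are pairwise distinct  ✓
#5 a4 - a6 = 8 - 14 = -6  ✓
#6 a4^2 + a5^2 = 8^2 + 5^2 = 64 + 25 = 89, not 90  ✗
#7 a3 - a5 = 6 - 5 = 1  ✓
#8 a4 + a3 = 8 + 6 = 14; 14 ≤ 15  ✓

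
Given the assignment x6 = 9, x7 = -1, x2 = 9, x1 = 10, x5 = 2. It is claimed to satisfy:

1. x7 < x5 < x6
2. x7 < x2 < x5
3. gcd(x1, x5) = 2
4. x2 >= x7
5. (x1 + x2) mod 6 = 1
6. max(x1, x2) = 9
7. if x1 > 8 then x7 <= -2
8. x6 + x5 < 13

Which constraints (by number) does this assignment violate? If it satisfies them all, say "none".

Constraints 2, 6, and 7 do not hold.

1. values -1 < 2 < 9  true
2. values -1, 9, 2; x2 = 9 is not < x5 = 2  false
3. gcd(10, 2) = 2  true
4. x2 = 9, x7 = -1; 9 ≥ -1  true
5. x1 + x2 = 19; 19 mod 6 = 1  true
6. max(10, 9) = 10, not 9  false
7. x1 = 10 > 8, so we need x7 ≤ -2; but x7 = -1 > -2  false
8. x6 + x5 = 9 + 2 = 11; 11 < 13  true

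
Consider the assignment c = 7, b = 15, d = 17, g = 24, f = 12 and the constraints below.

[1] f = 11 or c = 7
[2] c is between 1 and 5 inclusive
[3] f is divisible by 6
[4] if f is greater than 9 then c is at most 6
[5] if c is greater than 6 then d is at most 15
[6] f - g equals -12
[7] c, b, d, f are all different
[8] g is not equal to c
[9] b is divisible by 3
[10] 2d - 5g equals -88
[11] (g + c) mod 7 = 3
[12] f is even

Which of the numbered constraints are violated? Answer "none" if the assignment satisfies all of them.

[1] f = 12 ≠ 11, but c = 7 = 7 (second disjunct) — OK.
[2] c = 7 is outside [1, 5] — violated.
[3] 12 / 6 = 2, so 6 divides 12 — OK.
[4] f = 12 > 9, so we need c ≤ 6; but c = 7 > 6 — violated.
[5] c = 7 > 6, so we need d ≤ 15; but d = 17 > 15 — violated.
[6] f - g = 12 - 24 = -12 — OK.
[7] values 7, 15, 17, 12 are pairwise distinct — OK.
[8] g = 24, c = 7; distinct — OK.
[9] 15 / 3 = 5, so 3 divides 15 — OK.
[10] 2d - 5g = 2(17) - 5(24) = -86, not -88 — violated.
[11] g + c = 31; 31 mod 7 = 3 — OK.
[12] f = 12 is even — OK.

No — constraints 2, 4, 5, 10 are not satisfied.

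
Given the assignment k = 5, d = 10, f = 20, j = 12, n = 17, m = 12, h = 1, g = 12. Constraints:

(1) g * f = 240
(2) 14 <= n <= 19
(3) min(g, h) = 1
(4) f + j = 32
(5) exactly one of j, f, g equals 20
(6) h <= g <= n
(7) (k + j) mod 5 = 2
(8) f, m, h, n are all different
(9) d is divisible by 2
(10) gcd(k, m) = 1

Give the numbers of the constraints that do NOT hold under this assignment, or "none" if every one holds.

(1) g * f = 12 * 20 = 240  ✔
(2) n = 17 lies in [14, 19]  ✔
(3) min(12, 1) = 1  ✔
(4) f + j = 20 + 12 = 32  ✔
(5) j=12, f=20, g=12; 1 of them equals 20  ✔
(6) values 1 <= 12 <= 17  ✔
(7) k + j = 17; 17 mod 5 = 2  ✔
(8) values 20, 12, 1, 17 are pairwise distinct  ✔
(9) 10 / 2 = 5, so 2 divides 10  ✔
(10) gcd(5, 12) = 1  ✔

Yes — all constraints hold.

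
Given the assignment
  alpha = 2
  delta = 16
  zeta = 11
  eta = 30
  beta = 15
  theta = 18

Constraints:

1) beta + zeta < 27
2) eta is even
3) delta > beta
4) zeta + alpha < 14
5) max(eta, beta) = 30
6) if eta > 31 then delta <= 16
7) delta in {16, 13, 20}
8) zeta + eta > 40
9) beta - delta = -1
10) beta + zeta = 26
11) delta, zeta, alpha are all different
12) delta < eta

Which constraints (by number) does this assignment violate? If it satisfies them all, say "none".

No violations.

1) beta + zeta = 15 + 11 = 26; 26 < 27 — holds.
2) eta = 30 is even — holds.
3) delta = 16, beta = 15; 16 > 15 — holds.
4) zeta + alpha = 11 + 2 = 13; 13 < 14 — holds.
5) max(30, 15) = 30 — holds.
6) eta = 30, not > 31; antecedent false, conditional vacuously true — holds.
7) delta = 16 is in {16, 13, 20} — holds.
8) zeta + eta = 11 + 30 = 41; 41 > 40 — holds.
9) beta - delta = 15 - 16 = -1 — holds.
10) beta + zeta = 15 + 11 = 26 — holds.
11) values 16, 11, 2 are pairwise distinct — holds.
12) delta = 16, eta = 30; 16 < 30 — holds.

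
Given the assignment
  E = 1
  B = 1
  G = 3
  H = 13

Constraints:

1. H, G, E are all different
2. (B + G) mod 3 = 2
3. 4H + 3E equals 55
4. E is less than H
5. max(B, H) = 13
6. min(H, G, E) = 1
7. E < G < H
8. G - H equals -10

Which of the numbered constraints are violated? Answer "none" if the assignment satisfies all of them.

1. values 13, 3, 1 are pairwise distinct — OK.
2. B + G = 4; 4 mod 3 = 1, not 2 — violated.
3. 4H + 3E = 4(13) + 3(1) = 55 — OK.
4. E = 1, H = 13; 1 < 13 — OK.
5. max(1, 13) = 13 — OK.
6. min(13, 3, 1) = 1 — OK.
7. values 1 < 3 < 13 — OK.
8. G - H = 3 - 13 = -10 — OK.

Constraint 2 is violated.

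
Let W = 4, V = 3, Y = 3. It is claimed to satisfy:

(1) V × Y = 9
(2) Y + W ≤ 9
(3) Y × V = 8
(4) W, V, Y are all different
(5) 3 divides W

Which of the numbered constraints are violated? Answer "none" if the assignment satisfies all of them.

Violated: 3, 4, 5.

(1) V × Y = 3 × 3 = 9  ✔
(2) Y + W = 3 + 4 = 7; 7 ≤ 9  ✔
(3) Y × V = 3 × 3 = 9, not 8  ✘
(4) V = Y = 3, not all different  ✘
(5) 4 = 3×1 + 1, so 3 does not divide 4  ✘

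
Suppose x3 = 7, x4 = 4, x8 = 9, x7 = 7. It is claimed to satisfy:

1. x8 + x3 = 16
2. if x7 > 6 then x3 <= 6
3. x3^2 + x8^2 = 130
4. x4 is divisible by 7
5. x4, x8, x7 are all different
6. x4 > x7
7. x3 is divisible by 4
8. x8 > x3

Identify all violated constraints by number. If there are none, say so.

Constraints 2, 4, 6, and 7 are violated.

1. x8 + x3 = 9 + 7 = 16 — OK.
2. x7 = 7 > 6, so we need x3 ≤ 6; but x3 = 7 > 6 — violated.
3. x3^2 + x8^2 = 7^2 + 9^2 = 49 + 81 = 130 — OK.
4. 4 = 7*0 + 4, so 7 does not divide 4 — violated.
5. values 4, 9, 7 are pairwise distinct — OK.
6. x4 = 4, x7 = 7; 4 ≤ 7 (want >) — violated.
7. 7 = 4*1 + 3, so 4 does not divide 7 — violated.
8. x8 = 9, x3 = 7; 9 > 7 — OK.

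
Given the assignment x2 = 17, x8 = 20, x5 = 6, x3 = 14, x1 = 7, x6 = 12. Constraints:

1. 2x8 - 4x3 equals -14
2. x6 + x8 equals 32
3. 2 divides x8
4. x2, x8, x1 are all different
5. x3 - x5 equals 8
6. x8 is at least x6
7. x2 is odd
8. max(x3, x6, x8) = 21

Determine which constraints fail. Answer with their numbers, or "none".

1. 2x8 - 4x3 = 2(20) - 4(14) = -16, not -14  false
2. x6 + x8 = 12 + 20 = 32  true
3. 20 / 2 = 10, so 2 divides 20  true
4. values 17, 20, 7 are pairwise distinct  true
5. x3 - x5 = 14 - 6 = 8  true
6. x8 = 20, x6 = 12; 20 ≥ 12  true
7. x2 = 17 is odd  true
8. max(14, 12, 20) = 20, not 21  false

The assignment fails constraints 1 and 8.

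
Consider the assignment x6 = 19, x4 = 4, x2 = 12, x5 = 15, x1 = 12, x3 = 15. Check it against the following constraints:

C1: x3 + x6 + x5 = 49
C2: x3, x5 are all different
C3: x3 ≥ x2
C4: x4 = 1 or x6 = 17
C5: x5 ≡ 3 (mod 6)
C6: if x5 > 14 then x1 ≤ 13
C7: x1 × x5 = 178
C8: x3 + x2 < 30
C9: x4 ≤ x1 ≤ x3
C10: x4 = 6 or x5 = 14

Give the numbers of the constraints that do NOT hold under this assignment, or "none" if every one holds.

Violated: 2, 4, 7, 10.

C1: x3 + x6 + x5 = 15 + 19 + 15 = 49 — OK.
C2: x3 = x5 = 15, not all different — violated.
C3: x3 = 15, x2 = 12; 15 ≥ 12 — OK.
C4: x4 = 4 ≠ 1 and x6 = 19 ≠ 17; both disjuncts false — violated.
C5: 15 mod 6 = 3 — OK.
C6: x5 = 15 > 14, so we need x1 ≤ 13; x1 = 12 ≤ 13 — OK.
C7: x1 × x5 = 12 × 15 = 180, not 178 — violated.
C8: x3 + x2 = 15 + 12 = 27; 27 < 30 — OK.
C9: values 4 ≤ 12 ≤ 15 — OK.
C10: x4 = 4 ≠ 6 and x5 = 15 ≠ 14; both disjuncts false — violated.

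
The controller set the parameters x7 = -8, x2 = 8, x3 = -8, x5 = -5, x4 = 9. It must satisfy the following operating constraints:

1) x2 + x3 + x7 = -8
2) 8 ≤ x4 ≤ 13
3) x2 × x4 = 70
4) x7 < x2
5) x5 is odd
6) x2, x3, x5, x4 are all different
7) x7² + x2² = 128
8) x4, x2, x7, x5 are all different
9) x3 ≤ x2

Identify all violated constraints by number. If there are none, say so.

No — constraint 3 is not satisfied.

1) x2 + x3 + x7 = 8 + (-8) + (-8) = -8 — holds.
2) x4 = 9 lies in [8, 13] — holds.
3) x2 × x4 = 8 × 9 = 72, not 70 — does not hold.
4) x7 = -8, x2 = 8; -8 < 8 — holds.
5) x5 = -5 is odd — holds.
6) values 8, -8, -5, 9 are pairwise distinct — holds.
7) x7² + x2² = (-8)² + 8² = 64 + 64 = 128 — holds.
8) values 9, 8, -8, -5 are pairwise distinct — holds.
9) x3 = -8, x2 = 8; -8 ≤ 8 — holds.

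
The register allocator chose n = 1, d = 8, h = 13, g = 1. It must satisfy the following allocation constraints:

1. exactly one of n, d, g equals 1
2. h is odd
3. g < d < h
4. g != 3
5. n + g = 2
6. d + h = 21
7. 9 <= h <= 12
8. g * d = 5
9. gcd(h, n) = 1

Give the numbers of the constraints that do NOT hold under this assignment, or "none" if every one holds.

Violated: 1, 7, 8.

1. n=1, d=8, g=1; 2 of them equal 1, not exactly one  false
2. h = 13 is odd  true
3. values 1 < 8 < 13  true
4. g = 1, and 1 ≠ 3  true
5. n + g = 1 + 1 = 2  true
6. d + h = 8 + 13 = 21  true
7. h = 13 is outside [9, 12]  false
8. g * d = 1 * 8 = 8, not 5  false
9. gcd(13, 1) = 1  true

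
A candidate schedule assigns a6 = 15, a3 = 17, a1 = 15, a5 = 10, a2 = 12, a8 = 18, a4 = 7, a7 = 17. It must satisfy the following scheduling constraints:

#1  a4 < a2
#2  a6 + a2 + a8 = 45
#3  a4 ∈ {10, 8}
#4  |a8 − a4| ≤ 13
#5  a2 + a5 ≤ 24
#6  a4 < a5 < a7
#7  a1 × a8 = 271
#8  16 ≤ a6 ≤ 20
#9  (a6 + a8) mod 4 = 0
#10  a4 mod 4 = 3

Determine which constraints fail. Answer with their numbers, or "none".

#1 a4 = 7, a2 = 12; 7 < 12 — holds.
#2 a6 + a2 + a8 = 15 + 12 + 18 = 45 — holds.
#3 a4 = 7 is not in {10, 8} — does not hold.
#4 |18 − 7| = 11; 11 ≤ 13 — holds.
#5 a2 + a5 = 12 + 10 = 22; 22 ≤ 24 — holds.
#6 values 7 < 10 < 17 — holds.
#7 a1 × a8 = 15 × 18 = 270, not 271 — does not hold.
#8 a6 = 15 is outside [16, 20] — does not hold.
#9 a6 + a8 = 33; 33 mod 4 = 1, not 0 — does not hold.
#10 7 mod 4 = 3 — holds.

Constraints 3, 7, 8, 9 do not hold.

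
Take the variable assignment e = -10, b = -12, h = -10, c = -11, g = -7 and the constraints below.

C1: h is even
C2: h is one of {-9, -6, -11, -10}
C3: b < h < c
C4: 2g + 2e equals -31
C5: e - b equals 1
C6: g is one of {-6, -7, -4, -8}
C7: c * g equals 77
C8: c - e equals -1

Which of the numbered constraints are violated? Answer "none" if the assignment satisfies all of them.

Violated: 3, 4, and 5.

C1: h = -10 is even  OK
C2: h = -10 is in {-9, -6, -11, -10}  OK
C3: values -12, -10, -11; h = -10 is not < c = -11  FAIL
C4: 2g + 2e = 2(-7) + 2(-10) = -34, not -31  FAIL
C5: e - b = -10 - (-12) = 2, not 1  FAIL
C6: g = -7 is in {-6, -7, -4, -8}  OK
C7: c * g = -11 * (-7) = 77  OK
C8: c - e = -11 - (-10) = -1  OK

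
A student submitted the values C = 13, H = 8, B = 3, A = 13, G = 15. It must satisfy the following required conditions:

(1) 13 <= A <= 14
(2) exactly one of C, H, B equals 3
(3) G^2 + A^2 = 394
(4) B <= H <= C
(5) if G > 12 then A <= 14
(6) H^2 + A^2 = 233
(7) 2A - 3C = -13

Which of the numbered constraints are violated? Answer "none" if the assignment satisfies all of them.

(1) A = 13 lies in [13, 14] — satisfied.
(2) C=13, H=8, B=3; 1 of them equals 3 — satisfied.
(3) G^2 + A^2 = 15^2 + 13^2 = 225 + 169 = 394 — satisfied.
(4) values 3 <= 8 <= 13 — satisfied.
(5) G = 15 > 12, so we need A ≤ 14; A = 13 ≤ 14 — satisfied.
(6) H^2 + A^2 = 8^2 + 13^2 = 64 + 169 = 233 — satisfied.
(7) 2A - 3C = 2(13) - 3(13) = -13 — satisfied.

All constraints are satisfied.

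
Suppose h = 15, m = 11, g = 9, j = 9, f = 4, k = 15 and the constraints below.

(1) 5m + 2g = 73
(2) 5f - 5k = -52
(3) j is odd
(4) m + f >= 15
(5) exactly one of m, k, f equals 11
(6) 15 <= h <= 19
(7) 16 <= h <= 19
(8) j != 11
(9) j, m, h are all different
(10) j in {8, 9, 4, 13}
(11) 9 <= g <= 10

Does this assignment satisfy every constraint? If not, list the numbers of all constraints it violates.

Constraints 2, 7 are violated.

(1) 5m + 2g = 5(11) + 2(9) = 73 — holds.
(2) 5f - 5k = 5(4) - 5(15) = -55, not -52 — fails.
(3) j = 9 is odd — holds.
(4) m + f = 11 + 4 = 15; 15 ≥ 15 — holds.
(5) m=11, k=15, f=4; 1 of them equals 11 — holds.
(6) h = 15 lies in [15, 19] — holds.
(7) h = 15 is outside [16, 19] — fails.
(8) j = 9, and 9 ≠ 11 — holds.
(9) values 9, 11, 15 are pairwise distinct — holds.
(10) j = 9 is in {8, 9, 4, 13} — holds.
(11) g = 9 lies in [9, 10] — holds.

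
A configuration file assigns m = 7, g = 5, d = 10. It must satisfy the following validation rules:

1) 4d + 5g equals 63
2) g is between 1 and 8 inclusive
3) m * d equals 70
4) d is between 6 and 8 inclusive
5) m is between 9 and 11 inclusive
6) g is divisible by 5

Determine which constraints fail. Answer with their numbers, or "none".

No — constraints 1, 4, 5 are not satisfied.

1) 4d + 5g = 4(10) + 5(5) = 65, not 63  FAIL
2) g = 5 lies in [1, 8]  OK
3) m * d = 7 * 10 = 70  OK
4) d = 10 is outside [6, 8]  FAIL
5) m = 7 is outside [9, 11]  FAIL
6) 5 / 5 = 1, so 5 divides 5  OK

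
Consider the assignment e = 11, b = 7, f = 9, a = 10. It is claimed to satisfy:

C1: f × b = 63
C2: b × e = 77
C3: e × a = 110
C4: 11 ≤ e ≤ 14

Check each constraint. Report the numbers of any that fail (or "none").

Yes — all constraints hold.

C1: f × b = 9 × 7 = 63 — satisfied.
C2: b × e = 7 × 11 = 77 — satisfied.
C3: e × a = 11 × 10 = 110 — satisfied.
C4: e = 11 lies in [11, 14] — satisfied.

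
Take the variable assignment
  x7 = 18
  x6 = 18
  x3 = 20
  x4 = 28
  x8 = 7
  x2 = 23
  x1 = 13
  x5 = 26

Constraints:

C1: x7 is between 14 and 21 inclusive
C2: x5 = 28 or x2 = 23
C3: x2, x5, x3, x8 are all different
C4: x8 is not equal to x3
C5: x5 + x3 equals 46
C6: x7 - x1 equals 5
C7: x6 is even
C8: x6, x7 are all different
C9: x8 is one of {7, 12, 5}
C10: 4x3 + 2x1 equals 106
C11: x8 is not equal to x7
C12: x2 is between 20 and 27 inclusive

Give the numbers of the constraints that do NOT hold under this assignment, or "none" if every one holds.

No — constraint 8 is not satisfied.

C1: x7 = 18 lies in [14, 21]  true
C2: x5 = 26 ≠ 28, but x2 = 23 = 23 (second disjunct)  true
C3: values 23, 26, 20, 7 are pairwise distinct  true
C4: x8 = 7, x3 = 20; distinct  true
C5: x5 + x3 = 26 + 20 = 46  true
C6: x7 - x1 = 18 - 13 = 5  true
C7: x6 = 18 is even  true
C8: x6 = x7 = 18, not all different  false
C9: x8 = 7 is in {7, 12, 5}  true
C10: 4x3 + 2x1 = 4(20) + 2(13) = 106  true
C11: x8 = 7, x7 = 18; distinct  true
C12: x2 = 23 lies in [20, 27]  true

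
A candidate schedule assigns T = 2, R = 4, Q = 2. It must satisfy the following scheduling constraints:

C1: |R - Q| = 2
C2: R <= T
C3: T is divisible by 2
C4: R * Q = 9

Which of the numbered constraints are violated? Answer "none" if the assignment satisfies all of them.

No — constraints 2, 4 are not satisfied.

C1: |4 - 2| = 2  ✔
C2: R = 4, T = 2; 4 > 2 (want ≤)  ✘
C3: 2 / 2 = 1, so 2 divides 2  ✔
C4: R * Q = 4 * 2 = 8, not 9  ✘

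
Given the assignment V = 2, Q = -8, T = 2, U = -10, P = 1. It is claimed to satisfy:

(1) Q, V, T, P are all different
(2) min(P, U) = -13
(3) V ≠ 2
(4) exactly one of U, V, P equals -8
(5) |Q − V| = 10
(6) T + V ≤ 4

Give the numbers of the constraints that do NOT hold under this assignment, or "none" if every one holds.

Constraints 1, 2, 3, and 4 do not hold.

(1) V = T = 2, not all different  fails
(2) min(1, -10) = -10, not -13  fails
(3) V = 2, but 2 is required to differ  fails
(4) U=-10, V=2, P=1; 0 of them equal -8, not exactly one  fails
(5) |-8 − 2| = 10  holds
(6) T + V = 2 + 2 = 4; 4 ≤ 4  holds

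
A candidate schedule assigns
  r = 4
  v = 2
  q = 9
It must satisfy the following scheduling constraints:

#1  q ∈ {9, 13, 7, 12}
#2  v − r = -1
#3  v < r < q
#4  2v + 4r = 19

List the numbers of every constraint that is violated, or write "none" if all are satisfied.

Constraints 2, 4 do not hold.

#1 q = 9 is in {9, 13, 7, 12} — holds.
#2 v − r = 2 − 4 = -2, not -1 — does not hold.
#3 values 2 < 4 < 9 — holds.
#4 2v + 4r = 2(2) + 4(4) = 20, not 19 — does not hold.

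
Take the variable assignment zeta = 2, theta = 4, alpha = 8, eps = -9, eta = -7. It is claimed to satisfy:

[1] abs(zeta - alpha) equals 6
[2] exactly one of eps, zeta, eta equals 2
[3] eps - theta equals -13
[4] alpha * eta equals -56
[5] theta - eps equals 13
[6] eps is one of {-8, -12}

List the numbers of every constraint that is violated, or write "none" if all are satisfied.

[1] abs(2 - 8) = 6 — holds.
[2] eps=-9, zeta=2, eta=-7; 1 of them equals 2 — holds.
[3] eps - theta = -9 - 4 = -13 — holds.
[4] alpha * eta = 8 * (-7) = -56 — holds.
[5] theta - eps = 4 - (-9) = 13 — holds.
[6] eps = -9 is not in {-8, -12} — does not hold.

Constraint 6 does not hold.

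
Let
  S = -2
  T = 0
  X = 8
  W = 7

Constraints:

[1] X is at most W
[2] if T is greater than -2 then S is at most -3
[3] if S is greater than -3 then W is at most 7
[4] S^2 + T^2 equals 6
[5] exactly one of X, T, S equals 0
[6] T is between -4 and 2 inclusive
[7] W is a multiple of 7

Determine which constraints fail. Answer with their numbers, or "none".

No — constraints 1, 2, and 4 are not satisfied.

[1] X = 8, W = 7; 8 > 7 (want ≤)  fails
[2] T = 0 > -2, so we need S ≤ -3; but S = -2 > -3  fails
[3] S = -2 > -3, so we need W ≤ 7; W = 7 ≤ 7  holds
[4] S^2 + T^2 = (-2)^2 + 0^2 = 4 + 0 = 4, not 6  fails
[5] X=8, T=0, S=-2; 1 of them equals 0  holds
[6] T = 0 lies in [-4, 2]  holds
[7] 7 / 7 = 1, so 7 divides 7  holds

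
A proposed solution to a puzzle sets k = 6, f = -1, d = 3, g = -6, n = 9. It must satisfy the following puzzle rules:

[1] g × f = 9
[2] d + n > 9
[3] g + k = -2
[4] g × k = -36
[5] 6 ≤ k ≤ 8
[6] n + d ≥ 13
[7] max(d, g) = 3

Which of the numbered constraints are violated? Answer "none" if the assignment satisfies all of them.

[1] g × f = -6 × (-1) = 6, not 9 — violated.
[2] d + n = 3 + 9 = 12; 12 > 9 — satisfied.
[3] g + k = -6 + 6 = 0, not -2 — violated.
[4] g × k = -6 × 6 = -36 — satisfied.
[5] k = 6 lies in [6, 8] — satisfied.
[6] n + d = 9 + 3 = 12; 12 < 13, bound 13 not met — violated.
[7] max(3, -6) = 3 — satisfied.

Constraints 1, 3, and 6 are violated.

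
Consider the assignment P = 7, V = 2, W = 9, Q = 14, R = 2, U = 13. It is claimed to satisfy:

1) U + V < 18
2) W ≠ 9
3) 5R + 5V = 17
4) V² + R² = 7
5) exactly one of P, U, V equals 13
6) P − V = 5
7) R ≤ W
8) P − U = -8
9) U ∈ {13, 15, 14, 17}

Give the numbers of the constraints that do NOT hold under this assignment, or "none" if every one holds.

1) U + V = 13 + 2 = 15; 15 < 18  ✓
2) W = 9, but 9 is required to differ  ✗
3) 5R + 5V = 5(2) + 5(2) = 20, not 17  ✗
4) V² + R² = 2² + 2² = 4 + 4 = 8, not 7  ✗
5) P=7, U=13, V=2; 1 of them equals 13  ✓
6) P − V = 7 − 2 = 5  ✓
7) R = 2, W = 9; 2 ≤ 9  ✓
8) P − U = 7 − 13 = -6, not -8  ✗
9) U = 13 is in {13, 15, 14, 17}  ✓

The assignment fails constraints 2, 3, 4, 8.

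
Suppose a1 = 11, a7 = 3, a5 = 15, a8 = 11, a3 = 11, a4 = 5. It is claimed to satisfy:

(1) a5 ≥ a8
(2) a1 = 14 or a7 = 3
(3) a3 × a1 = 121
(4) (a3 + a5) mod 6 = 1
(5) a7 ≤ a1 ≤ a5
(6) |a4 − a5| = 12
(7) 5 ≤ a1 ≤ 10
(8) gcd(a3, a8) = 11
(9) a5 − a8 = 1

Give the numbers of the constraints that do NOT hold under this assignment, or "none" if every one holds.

(1) a5 = 15, a8 = 11; 15 ≥ 11 — OK.
(2) a1 = 11 ≠ 14, but a7 = 3 = 3 (second disjunct) — OK.
(3) a3 × a1 = 11 × 11 = 121 — OK.
(4) a3 + a5 = 26; 26 mod 6 = 2, not 1 — violated.
(5) values 3 ≤ 11 ≤ 15 — OK.
(6) |5 − 15| = 10, not 12 — violated.
(7) a1 = 11 is outside [5, 10] — violated.
(8) gcd(11, 11) = 11 — OK.
(9) a5 − a8 = 15 − 11 = 4, not 1 — violated.

Constraints 4, 6, 7, and 9 do not hold.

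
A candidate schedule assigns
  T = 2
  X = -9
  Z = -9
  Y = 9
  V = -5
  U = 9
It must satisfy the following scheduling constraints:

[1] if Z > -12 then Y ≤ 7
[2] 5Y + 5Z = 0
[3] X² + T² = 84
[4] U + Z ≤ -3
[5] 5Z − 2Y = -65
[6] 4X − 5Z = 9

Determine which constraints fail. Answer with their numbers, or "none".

Constraints 1, 3, 4, 5 are violated.

[1] Z = -9 > -12, so we need Y ≤ 7; but Y = 9 > 7  fails
[2] 5Y + 5Z = 5(9) + 5(-9) = 0  holds
[3] X² + T² = (-9)² + 2² = 81 + 4 = 85, not 84  fails
[4] U + Z = 9 + (-9) = 0; 0 > -3, bound -3 not met  fails
[5] 5Z − 2Y = 5(-9) − 2(9) = -63, not -65  fails
[6] 4X − 5Z = 4(-9) − 5(-9) = 9  holds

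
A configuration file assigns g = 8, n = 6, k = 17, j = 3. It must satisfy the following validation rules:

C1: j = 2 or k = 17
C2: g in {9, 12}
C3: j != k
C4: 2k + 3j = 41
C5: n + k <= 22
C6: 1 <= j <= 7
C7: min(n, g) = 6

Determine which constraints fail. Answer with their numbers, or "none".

C1: j = 3 ≠ 2, but k = 17 = 17 (second disjunct) — OK.
C2: g = 8 is not in {9, 12} — violated.
C3: j = 3, k = 17; distinct — OK.
C4: 2k + 3j = 2(17) + 3(3) = 43, not 41 — violated.
C5: n + k = 6 + 17 = 23; 23 > 22, bound 22 not met — violated.
C6: j = 3 lies in [1, 7] — OK.
C7: min(6, 8) = 6 — OK.

Constraints 2, 4, 5 are violated.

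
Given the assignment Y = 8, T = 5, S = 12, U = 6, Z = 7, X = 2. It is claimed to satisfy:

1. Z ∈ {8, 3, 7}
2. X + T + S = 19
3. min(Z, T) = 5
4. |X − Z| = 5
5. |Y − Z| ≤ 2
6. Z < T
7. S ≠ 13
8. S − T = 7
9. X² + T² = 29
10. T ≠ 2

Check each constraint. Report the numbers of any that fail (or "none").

1. Z = 7 is in {8, 3, 7} — holds.
2. X + T + S = 2 + 5 + 12 = 19 — holds.
3. min(7, 5) = 5 — holds.
4. |2 − 7| = 5 — holds.
5. |8 − 7| = 1; 1 ≤ 2 — holds.
6. Z = 7, T = 5; 7 ≥ 5 (want <) — does not hold.
7. S = 12, and 12 ≠ 13 — holds.
8. S − T = 12 − 5 = 7 — holds.
9. X² + T² = 2² + 5² = 4 + 25 = 29 — holds.
10. T = 5, and 5 ≠ 2 — holds.

Constraint 6 does not hold.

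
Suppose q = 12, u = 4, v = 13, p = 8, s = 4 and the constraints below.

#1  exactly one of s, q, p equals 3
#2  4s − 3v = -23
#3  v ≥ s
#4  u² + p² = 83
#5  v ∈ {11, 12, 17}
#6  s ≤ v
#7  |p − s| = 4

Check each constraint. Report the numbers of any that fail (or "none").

#1 s=4, q=12, p=8; 0 of them equal 3, not exactly one — violated.
#2 4s − 3v = 4(4) − 3(13) = -23 — OK.
#3 v = 13, s = 4; 13 ≥ 4 — OK.
#4 u² + p² = 4² + 8² = 16 + 64 = 80, not 83 — violated.
#5 v = 13 is not in {11, 12, 17} — violated.
#6 s = 4, v = 13; 4 ≤ 13 — OK.
#7 |8 − 4| = 4 — OK.

The assignment fails constraints 1, 4, and 5.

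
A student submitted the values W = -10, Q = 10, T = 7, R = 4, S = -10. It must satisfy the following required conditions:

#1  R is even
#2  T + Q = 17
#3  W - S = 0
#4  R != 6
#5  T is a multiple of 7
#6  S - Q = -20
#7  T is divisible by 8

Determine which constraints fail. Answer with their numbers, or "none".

Constraint 7 is violated.

#1 R = 4 is even — satisfied.
#2 T + Q = 7 + 10 = 17 — satisfied.
#3 W - S = -10 - (-10) = 0 — satisfied.
#4 R = 4, and 4 ≠ 6 — satisfied.
#5 7 / 7 = 1, so 7 divides 7 — satisfied.
#6 S - Q = -10 - 10 = -20 — satisfied.
#7 7 = 8*0 + 7, so 8 does not divide 7 — violated.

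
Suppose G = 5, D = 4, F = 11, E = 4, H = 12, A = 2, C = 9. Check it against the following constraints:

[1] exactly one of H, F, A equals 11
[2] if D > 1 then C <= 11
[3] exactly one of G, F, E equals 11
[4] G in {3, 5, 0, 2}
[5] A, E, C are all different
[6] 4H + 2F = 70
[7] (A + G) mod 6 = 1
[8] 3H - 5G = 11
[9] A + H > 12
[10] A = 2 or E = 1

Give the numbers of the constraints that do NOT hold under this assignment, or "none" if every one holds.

All constraints are satisfied.

[1] H=12, F=11, A=2; 1 of them equals 11  true
[2] D = 4 > 1, so we need C ≤ 11; C = 9 ≤ 11  true
[3] G=5, F=11, E=4; 1 of them equals 11  true
[4] G = 5 is in {3, 5, 0, 2}  true
[5] values 2, 4, 9 are pairwise distinct  true
[6] 4H + 2F = 4(12) + 2(11) = 70  true
[7] A + G = 7; 7 mod 6 = 1  true
[8] 3H - 5G = 3(12) - 5(5) = 11  true
[9] A + H = 2 + 12 = 14; 14 > 12  true
[10] A = 2 = 2 (first disjunct)  true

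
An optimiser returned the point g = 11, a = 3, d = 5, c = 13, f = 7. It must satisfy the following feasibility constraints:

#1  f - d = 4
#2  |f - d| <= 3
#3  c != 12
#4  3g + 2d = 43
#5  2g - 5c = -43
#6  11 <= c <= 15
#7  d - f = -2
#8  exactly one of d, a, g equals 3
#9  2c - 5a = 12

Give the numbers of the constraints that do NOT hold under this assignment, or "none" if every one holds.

#1 f - d = 7 - 5 = 2, not 4 — violated.
#2 |7 - 5| = 2; 2 ≤ 3 — satisfied.
#3 c = 13, and 13 ≠ 12 — satisfied.
#4 3g + 2d = 3(11) + 2(5) = 43 — satisfied.
#5 2g - 5c = 2(11) - 5(13) = -43 — satisfied.
#6 c = 13 lies in [11, 15] — satisfied.
#7 d - f = 5 - 7 = -2 — satisfied.
#8 d=5, a=3, g=11; 1 of them equals 3 — satisfied.
#9 2c - 5a = 2(13) - 5(3) = 11, not 12 — violated.

No — constraints 1, 9 are not satisfied.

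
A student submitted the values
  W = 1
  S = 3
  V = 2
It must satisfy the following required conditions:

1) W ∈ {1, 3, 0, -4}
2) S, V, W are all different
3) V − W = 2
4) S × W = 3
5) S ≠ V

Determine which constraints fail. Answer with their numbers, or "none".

Constraint 3 does not hold.

1) W = 1 is in {1, 3, 0, -4}  holds
2) values 3, 2, 1 are pairwise distinct  holds
3) V − W = 2 − 1 = 1, not 2  fails
4) S × W = 3 × 1 = 3  holds
5) S = 3, V = 2; distinct  holds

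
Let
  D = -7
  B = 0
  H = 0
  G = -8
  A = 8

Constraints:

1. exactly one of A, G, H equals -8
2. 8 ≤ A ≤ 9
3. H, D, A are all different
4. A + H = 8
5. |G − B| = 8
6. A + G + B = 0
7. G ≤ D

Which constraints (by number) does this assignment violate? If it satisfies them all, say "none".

All constraints are satisfied.

1. A=8, G=-8, H=0; 1 of them equals -8  yes
2. A = 8 lies in [8, 9]  yes
3. values 0, -7, 8 are pairwise distinct  yes
4. A + H = 8 + 0 = 8  yes
5. |-8 − 0| = 8  yes
6. A + G + B = 8 + (-8) + 0 = 0  yes
7. G = -8, D = -7; -8 ≤ -7  yes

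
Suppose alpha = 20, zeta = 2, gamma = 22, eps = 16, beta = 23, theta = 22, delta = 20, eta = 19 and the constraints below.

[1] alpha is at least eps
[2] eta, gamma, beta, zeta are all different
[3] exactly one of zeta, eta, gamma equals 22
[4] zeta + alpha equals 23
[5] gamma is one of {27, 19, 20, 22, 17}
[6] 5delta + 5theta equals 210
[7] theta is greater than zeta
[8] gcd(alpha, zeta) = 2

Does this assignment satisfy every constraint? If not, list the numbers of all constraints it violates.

[1] alpha = 20, eps = 16; 20 ≥ 16  ✔
[2] values 19, 22, 23, 2 are pairwise distinct  ✔
[3] zeta=2, eta=19, gamma=22; 1 of them equals 22  ✔
[4] zeta + alpha = 2 + 20 = 22, not 23  ✘
[5] gamma = 22 is in {27, 19, 20, 22, 17}  ✔
[6] 5delta + 5theta = 5(20) + 5(22) = 210  ✔
[7] theta = 22, zeta = 2; 22 > 2  ✔
[8] gcd(20, 2) = 2  ✔

Constraint 4 does not hold.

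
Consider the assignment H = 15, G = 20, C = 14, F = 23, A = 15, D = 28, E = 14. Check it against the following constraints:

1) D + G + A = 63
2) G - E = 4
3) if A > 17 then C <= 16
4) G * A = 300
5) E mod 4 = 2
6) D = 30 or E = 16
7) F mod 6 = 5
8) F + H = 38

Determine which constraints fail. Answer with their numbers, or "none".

1) D + G + A = 28 + 20 + 15 = 63 — holds.
2) G - E = 20 - 14 = 6, not 4 — does not hold.
3) A = 15, not > 17; antecedent false, conditional vacuously true — holds.
4) G * A = 20 * 15 = 300 — holds.
5) 14 mod 4 = 2 — holds.
6) D = 28 ≠ 30 and E = 14 ≠ 16; both disjuncts false — does not hold.
7) 23 mod 6 = 5 — holds.
8) F + H = 23 + 15 = 38 — holds.

No — constraints 2, 6 are not satisfied.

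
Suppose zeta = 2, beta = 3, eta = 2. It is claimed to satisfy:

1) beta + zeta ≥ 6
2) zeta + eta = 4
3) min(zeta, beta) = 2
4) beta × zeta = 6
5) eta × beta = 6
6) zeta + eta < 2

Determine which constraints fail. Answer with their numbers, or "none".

Violated: 1, 6.

1) beta + zeta = 3 + 2 = 5; 5 < 6, bound 6 not met  FAIL
2) zeta + eta = 2 + 2 = 4  OK
3) min(2, 3) = 2  OK
4) beta × zeta = 3 × 2 = 6  OK
5) eta × beta = 2 × 3 = 6  OK
6) zeta + eta = 2 + 2 = 4; 4 ≥ 2, bound 2 not met  FAIL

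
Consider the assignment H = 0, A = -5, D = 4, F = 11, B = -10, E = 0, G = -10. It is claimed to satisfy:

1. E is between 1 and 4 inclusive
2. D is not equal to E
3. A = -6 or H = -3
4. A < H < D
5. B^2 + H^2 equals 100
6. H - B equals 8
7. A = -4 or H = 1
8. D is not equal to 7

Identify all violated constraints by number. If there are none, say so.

No — constraints 1, 3, 6, 7 are not satisfied.

1. E = 0 is outside [1, 4] — fails.
2. D = 4, E = 0; distinct — holds.
3. A = -5 ≠ -6 and H = 0 ≠ -3; both disjuncts false — fails.
4. values -5 < 0 < 4 — holds.
5. B^2 + H^2 = (-10)^2 + 0^2 = 100 + 0 = 100 — holds.
6. H - B = 0 - (-10) = 10, not 8 — fails.
7. A = -5 ≠ -4 and H = 0 ≠ 1; both disjuncts false — fails.
8. D = 4, and 4 ≠ 7 — holds.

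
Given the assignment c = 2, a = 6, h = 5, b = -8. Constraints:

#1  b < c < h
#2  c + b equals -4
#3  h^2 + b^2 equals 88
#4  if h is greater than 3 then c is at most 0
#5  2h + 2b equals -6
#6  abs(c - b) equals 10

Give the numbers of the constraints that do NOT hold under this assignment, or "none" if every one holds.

#1 values -8 < 2 < 5  holds
#2 c + b = 2 + (-8) = -6, not -4  fails
#3 h^2 + b^2 = 5^2 + (-8)^2 = 25 + 64 = 89, not 88  fails
#4 h = 5 > 3, so we need c ≤ 0; but c = 2 > 0  fails
#5 2h + 2b = 2(5) + 2(-8) = -6  holds
#6 abs(2 - (-8)) = 10  holds

No — constraints 2, 3, and 4 are not satisfied.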